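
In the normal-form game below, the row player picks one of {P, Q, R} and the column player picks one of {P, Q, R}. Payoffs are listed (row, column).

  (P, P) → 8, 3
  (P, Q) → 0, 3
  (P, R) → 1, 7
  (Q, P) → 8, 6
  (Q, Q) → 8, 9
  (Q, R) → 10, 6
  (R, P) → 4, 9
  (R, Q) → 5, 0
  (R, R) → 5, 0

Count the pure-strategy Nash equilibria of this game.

1

Both Q: the row player gets 8 (best alternative 5); the column player gets 9 (best alternative 6). Neither deviates — NE.
Both R is not a NE: the row player would switch to Q (10 > 5).
No other cell survives both best-response checks, so there is 1 pure NE.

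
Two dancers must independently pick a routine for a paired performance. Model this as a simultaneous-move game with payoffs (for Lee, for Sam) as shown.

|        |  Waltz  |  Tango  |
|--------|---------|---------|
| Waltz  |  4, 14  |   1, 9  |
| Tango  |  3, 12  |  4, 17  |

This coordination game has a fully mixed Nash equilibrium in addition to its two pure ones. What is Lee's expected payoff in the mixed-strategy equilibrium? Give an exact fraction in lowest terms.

Sam mixes with probability q on Waltz, chosen so Lee is indifferent: 4q + 1(1−q) = 3q + 4(1−q) gives q = 3/4.
Lee's expected payoff (from either row, since indifferent) is 4·3/4 + 1·1/4 = 13/4.

13/4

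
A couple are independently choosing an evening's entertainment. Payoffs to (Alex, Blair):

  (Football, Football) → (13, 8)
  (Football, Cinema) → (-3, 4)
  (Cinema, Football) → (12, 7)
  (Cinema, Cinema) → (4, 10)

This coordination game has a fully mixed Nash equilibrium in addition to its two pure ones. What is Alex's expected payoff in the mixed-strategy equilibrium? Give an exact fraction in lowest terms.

11

Blair mixes with probability q on Football, chosen so Alex is indifferent: 13q + (-3)(1−q) = 12q + 4(1−q) gives q = 7/8.
Alex's expected payoff (from either row, since indifferent) is 13·7/8 + (-3)·1/8 = 11.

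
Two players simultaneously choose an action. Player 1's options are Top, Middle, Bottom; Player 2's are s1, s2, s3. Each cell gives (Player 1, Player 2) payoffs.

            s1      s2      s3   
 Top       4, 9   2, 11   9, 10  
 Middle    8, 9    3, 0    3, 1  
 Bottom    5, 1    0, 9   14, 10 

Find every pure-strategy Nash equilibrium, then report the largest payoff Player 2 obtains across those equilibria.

(Middle, s1) is a pure NE (Player 1: 8 ≥ 5; Player 2: 9 ≥ 1). Player 2 gets 9.
(Bottom, s3) is a pure NE (Player 1: 14 ≥ 9; Player 2: 10 ≥ 9). Player 2 gets 10.
Every other cell has a profitable deviation for at least one player. Highest of {9, 10} is 10.

10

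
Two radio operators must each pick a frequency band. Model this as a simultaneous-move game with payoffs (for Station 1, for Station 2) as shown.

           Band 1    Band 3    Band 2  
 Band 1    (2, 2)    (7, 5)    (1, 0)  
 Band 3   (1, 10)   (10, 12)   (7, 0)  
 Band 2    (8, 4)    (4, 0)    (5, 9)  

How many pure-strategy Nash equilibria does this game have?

1

Both Band 3: Station 1 gets 10 (best alternative 7); Station 2 gets 12 (best alternative 10). Neither deviates — NE.
Both Band 1 is not a NE: Station 1 would switch to Band 2 (8 > 2).
No other cell survives both best-response checks, so there is 1 pure NE.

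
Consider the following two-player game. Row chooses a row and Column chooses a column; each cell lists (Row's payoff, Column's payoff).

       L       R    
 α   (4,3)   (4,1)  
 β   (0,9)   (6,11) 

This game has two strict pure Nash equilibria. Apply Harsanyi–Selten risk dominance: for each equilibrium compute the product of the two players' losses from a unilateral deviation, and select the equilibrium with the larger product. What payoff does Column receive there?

3

At (α, L): Row loses 4 − 0 = 4 by deviating; Column loses 3 − 1 = 2. Product = 4·2 = 8.
At (β, R): Row loses 6 − 4 = 2 by deviating; Column loses 11 − 9 = 2. Product = 2·2 = 4.
8 > 4, so (α, L) is risk-dominant. Column's payoff there is 3.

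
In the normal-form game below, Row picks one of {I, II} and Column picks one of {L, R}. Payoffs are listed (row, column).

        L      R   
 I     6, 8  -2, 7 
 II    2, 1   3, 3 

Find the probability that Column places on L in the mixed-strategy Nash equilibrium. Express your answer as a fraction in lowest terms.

Column's mix q on L must make Row indifferent between I and II.
Row's payoff from I: 6q + (-2)(1−q). From II: 2q + 3(1−q).
Set equal: 4q = 5(1−q) → q = 5/9.

5/9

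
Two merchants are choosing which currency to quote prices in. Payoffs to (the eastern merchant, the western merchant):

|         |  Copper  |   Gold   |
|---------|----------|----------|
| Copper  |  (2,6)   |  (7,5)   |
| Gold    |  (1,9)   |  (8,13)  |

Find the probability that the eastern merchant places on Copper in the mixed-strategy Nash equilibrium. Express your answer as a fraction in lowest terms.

4/5

The eastern merchant's mix p on Copper must make the western merchant indifferent between Copper and Gold.
The western merchant's payoff from Copper: 6p + 9(1−p). From Gold: 5p + 13(1−p).
Set equal: 1p = 4(1−p) → p = 4/5.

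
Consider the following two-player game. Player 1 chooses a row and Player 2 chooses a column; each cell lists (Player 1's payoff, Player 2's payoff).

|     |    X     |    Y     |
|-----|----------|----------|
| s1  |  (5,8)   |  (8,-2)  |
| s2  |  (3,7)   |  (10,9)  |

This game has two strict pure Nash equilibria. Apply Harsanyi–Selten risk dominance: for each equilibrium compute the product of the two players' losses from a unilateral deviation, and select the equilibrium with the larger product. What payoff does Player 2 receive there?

At (s1, X): Player 1 loses 5 − 3 = 2 by deviating; Player 2 loses 8 − (-2) = 10. Product = 2·10 = 20.
At (s2, Y): Player 1 loses 10 − 8 = 2 by deviating; Player 2 loses 9 − 7 = 2. Product = 2·2 = 4.
20 > 4, so (s1, X) is risk-dominant. Player 2's payoff there is 8.

8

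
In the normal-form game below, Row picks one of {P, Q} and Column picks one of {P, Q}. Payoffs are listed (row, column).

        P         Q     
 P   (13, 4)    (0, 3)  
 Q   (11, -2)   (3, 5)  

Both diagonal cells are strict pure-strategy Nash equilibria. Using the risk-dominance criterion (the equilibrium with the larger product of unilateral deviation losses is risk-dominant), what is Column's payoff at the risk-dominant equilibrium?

5

At both P: Row loses 13 − 11 = 2 by deviating; Column loses 4 − 3 = 1. Product = 2·1 = 2.
At both Q: Row loses 3 − 0 = 3 by deviating; Column loses 5 − (-2) = 7. Product = 3·7 = 21.
21 > 2, so both Q is risk-dominant. Column's payoff there is 5.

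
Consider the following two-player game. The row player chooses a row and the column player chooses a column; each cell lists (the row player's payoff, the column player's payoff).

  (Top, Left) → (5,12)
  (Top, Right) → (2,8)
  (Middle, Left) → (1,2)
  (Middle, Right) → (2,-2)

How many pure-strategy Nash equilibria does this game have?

(Top, Left): the row player gets 5 (best alternative 1); the column player gets 12 (best alternative 8). Neither deviates — NE.
(Middle, Right) is not a NE: the column player would switch to Left (2 > -2).
No other cell survives both best-response checks, so there is 1 pure NE.

1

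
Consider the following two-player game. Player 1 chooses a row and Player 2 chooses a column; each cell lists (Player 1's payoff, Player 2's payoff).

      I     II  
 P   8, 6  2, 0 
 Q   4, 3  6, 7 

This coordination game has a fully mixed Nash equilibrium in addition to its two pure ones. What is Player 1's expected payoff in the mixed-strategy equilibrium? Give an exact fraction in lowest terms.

5

Player 2 mixes with probability q on I, chosen so Player 1 is indifferent: 8q + 2(1−q) = 4q + 6(1−q) gives q = 1/2.
Player 1's expected payoff (from either row, since indifferent) is 8·1/2 + 2·1/2 = 5.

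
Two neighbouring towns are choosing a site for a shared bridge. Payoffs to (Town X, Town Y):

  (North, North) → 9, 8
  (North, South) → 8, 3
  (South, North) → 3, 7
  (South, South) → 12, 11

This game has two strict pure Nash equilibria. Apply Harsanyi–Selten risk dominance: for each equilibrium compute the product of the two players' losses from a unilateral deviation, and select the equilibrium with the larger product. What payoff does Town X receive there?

9

At both North: Town X loses 9 − 3 = 6 by deviating; Town Y loses 8 − 3 = 5. Product = 6·5 = 30.
At both South: Town X loses 12 − 8 = 4 by deviating; Town Y loses 11 − 7 = 4. Product = 4·4 = 16.
30 > 16, so both North is risk-dominant. Town X's payoff there is 9.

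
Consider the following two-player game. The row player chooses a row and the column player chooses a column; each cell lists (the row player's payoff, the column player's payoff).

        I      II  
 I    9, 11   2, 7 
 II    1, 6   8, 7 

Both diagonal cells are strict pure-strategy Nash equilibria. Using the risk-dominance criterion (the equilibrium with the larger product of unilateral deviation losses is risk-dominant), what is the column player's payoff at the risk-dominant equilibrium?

At both I: the row player loses 9 − 1 = 8 by deviating; the column player loses 11 − 7 = 4. Product = 8·4 = 32.
At both II: the row player loses 8 − 2 = 6 by deviating; the column player loses 7 − 6 = 1. Product = 6·1 = 6.
32 > 6, so both I is risk-dominant. The column player's payoff there is 11.

11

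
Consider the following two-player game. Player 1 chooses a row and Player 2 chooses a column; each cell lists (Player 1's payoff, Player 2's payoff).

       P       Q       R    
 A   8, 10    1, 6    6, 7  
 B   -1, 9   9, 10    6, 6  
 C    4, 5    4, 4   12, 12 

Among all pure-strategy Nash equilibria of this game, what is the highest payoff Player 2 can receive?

(A, P) is a pure NE (Player 1: 8 ≥ 4; Player 2: 10 ≥ 7). Player 2 gets 10.
(B, Q) is a pure NE (Player 1: 9 ≥ 4; Player 2: 10 ≥ 9). Player 2 gets 10.
(C, R) is a pure NE (Player 1: 12 ≥ 6; Player 2: 12 ≥ 5). Player 2 gets 12.
Every other cell has a profitable deviation for at least one player. Highest of {10, 10, 12} is 12.

12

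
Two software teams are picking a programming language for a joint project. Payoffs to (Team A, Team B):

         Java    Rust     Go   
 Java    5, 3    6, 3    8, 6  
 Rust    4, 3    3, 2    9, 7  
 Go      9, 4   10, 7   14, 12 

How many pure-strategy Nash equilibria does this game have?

Both Go: Team A gets 14 (best alternative 9); Team B gets 12 (best alternative 7). Neither deviates — NE.
Both Java is not a NE: Team A would switch to Go (9 > 5).
No other cell survives both best-response checks, so there is 1 pure NE.

1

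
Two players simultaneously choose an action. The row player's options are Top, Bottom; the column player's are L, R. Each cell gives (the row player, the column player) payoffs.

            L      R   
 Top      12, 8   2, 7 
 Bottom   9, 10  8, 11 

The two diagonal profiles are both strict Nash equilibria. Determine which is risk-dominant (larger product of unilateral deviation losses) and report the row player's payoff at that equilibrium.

At (Top, L): the row player loses 12 − 9 = 3 by deviating; the column player loses 8 − 7 = 1. Product = 3·1 = 3.
At (Bottom, R): the row player loses 8 − 2 = 6 by deviating; the column player loses 11 − 10 = 1. Product = 6·1 = 6.
6 > 3, so (Bottom, R) is risk-dominant. The row player's payoff there is 8.

8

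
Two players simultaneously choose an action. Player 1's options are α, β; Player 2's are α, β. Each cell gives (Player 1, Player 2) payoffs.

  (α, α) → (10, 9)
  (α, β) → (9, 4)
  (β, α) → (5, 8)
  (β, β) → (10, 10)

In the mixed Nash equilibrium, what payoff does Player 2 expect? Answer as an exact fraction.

58/7

Player 1 mixes with probability p on α, chosen so Player 2 is indifferent: 9p + 8(1−p) = 4p + 10(1−p) gives p = 2/7.
Player 2's expected payoff is 9·2/7 + 8·5/7 = 58/7.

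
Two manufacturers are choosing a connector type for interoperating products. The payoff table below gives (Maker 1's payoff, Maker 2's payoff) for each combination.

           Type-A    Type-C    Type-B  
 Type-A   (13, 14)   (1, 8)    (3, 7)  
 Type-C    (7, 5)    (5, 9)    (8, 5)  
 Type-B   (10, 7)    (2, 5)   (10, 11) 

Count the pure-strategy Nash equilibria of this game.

3

Both Type-A: Maker 1 gets 13 (best alternative 10); Maker 2 gets 14 (best alternative 8). Neither deviates — NE.
Both Type-C: Maker 1 gets 5 (best alternative 2); Maker 2 gets 9 (best alternative 5). Neither deviates — NE.
Both Type-B: Maker 1 gets 10 (best alternative 8); Maker 2 gets 11 (best alternative 7). Neither deviates — NE.
(Type-C, Type-B) is not a NE: Maker 1 would switch to Type-B (10 > 8).
No other cell survives both best-response checks, so there are 3 pure NE.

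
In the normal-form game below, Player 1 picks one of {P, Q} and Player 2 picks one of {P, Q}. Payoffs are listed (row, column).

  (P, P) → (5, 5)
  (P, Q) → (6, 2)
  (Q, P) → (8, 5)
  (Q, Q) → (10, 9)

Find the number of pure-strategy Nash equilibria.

1

Both Q: Player 1 gets 10 (best alternative 6); Player 2 gets 9 (best alternative 5). Neither deviates — NE.
Both P is not a NE: Player 1 would switch to Q (8 > 5).
No other cell survives both best-response checks, so there is 1 pure NE.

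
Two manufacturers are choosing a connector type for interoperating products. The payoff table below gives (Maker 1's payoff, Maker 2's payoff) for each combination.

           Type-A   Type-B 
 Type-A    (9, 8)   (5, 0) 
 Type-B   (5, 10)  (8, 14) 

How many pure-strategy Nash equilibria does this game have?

Both Type-A: Maker 1 gets 9 (best alternative 5); Maker 2 gets 8 (best alternative 0). Neither deviates — NE.
Both Type-B: Maker 1 gets 8 (best alternative 5); Maker 2 gets 14 (best alternative 10). Neither deviates — NE.
(Type-A, Type-B) is not a NE: Maker 1 would switch to Type-B (8 > 5).
No other cell survives both best-response checks, so there are 2 pure NE.

2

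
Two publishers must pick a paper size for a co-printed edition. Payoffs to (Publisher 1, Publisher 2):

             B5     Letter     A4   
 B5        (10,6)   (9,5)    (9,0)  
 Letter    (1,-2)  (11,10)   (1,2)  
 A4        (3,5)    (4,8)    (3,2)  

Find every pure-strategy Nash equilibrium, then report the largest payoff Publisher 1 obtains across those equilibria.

11

Both B5 is a pure NE (Publisher 1: 10 ≥ 3; Publisher 2: 6 ≥ 5). Publisher 1 gets 10.
Both Letter is a pure NE (Publisher 1: 11 ≥ 9; Publisher 2: 10 ≥ 2). Publisher 1 gets 11.
Every other cell has a profitable deviation for at least one player. Highest of {10, 11} is 11.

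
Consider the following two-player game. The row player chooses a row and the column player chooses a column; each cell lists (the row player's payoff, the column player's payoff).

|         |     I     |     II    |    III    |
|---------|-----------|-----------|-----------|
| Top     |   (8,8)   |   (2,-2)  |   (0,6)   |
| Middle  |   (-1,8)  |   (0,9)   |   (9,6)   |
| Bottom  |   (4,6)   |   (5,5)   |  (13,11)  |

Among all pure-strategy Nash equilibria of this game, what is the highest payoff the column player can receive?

11

(Top, I) is a pure NE (the row player: 8 ≥ 4; the column player: 8 ≥ 6). The column player gets 8.
(Bottom, III) is a pure NE (the row player: 13 ≥ 9; the column player: 11 ≥ 6). The column player gets 11.
Every other cell has a profitable deviation for at least one player. Highest of {8, 11} is 11.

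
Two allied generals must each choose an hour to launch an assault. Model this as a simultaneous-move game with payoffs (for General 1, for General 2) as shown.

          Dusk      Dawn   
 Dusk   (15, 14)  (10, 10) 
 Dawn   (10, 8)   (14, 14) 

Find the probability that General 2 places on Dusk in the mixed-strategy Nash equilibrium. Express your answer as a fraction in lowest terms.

General 2's mix q on Dusk must make General 1 indifferent between Dusk and Dawn.
General 1's payoff from Dusk: 15q + 10(1−q). From Dawn: 10q + 14(1−q).
Set equal: 5q = 4(1−q) → q = 4/9.

4/9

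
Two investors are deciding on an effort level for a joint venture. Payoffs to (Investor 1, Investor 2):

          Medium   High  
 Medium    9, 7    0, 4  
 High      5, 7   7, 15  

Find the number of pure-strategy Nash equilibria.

2

Both Medium: Investor 1 gets 9 (best alternative 5); Investor 2 gets 7 (best alternative 4). Neither deviates — NE.
Both High: Investor 1 gets 7 (best alternative 0); Investor 2 gets 15 (best alternative 7). Neither deviates — NE.
(Medium, High) is not a NE: Investor 1 would switch to High (7 > 0).
No other cell survives both best-response checks, so there are 2 pure NE.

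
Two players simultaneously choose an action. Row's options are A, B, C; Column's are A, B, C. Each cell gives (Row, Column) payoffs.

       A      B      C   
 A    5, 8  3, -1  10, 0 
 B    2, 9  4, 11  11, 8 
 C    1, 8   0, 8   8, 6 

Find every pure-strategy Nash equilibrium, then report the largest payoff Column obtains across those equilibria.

11

Both A is a pure NE (Row: 5 ≥ 2; Column: 8 ≥ 0). Column gets 8.
Both B is a pure NE (Row: 4 ≥ 3; Column: 11 ≥ 9). Column gets 11.
Every other cell has a profitable deviation for at least one player. Highest of {8, 11} is 11.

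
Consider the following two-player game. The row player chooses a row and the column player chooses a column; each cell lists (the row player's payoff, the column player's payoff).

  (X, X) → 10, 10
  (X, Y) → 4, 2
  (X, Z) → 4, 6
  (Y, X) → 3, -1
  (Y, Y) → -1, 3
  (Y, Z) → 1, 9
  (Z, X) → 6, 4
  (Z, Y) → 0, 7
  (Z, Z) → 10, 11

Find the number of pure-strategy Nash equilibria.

2

Both X: the row player gets 10 (best alternative 6); the column player gets 10 (best alternative 6). Neither deviates — NE.
Both Z: the row player gets 10 (best alternative 4); the column player gets 11 (best alternative 7). Neither deviates — NE.
Both Y is not a NE: the row player would switch to X (4 > -1).
No other cell survives both best-response checks, so there are 2 pure NE.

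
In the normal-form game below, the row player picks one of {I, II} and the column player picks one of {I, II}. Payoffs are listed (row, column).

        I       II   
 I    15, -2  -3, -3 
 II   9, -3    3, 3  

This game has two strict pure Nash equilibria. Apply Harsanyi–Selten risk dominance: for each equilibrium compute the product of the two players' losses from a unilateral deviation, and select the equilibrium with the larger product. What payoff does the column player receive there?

At both I: the row player loses 15 − 9 = 6 by deviating; the column player loses -2 − (-3) = 1. Product = 6·1 = 6.
At both II: the row player loses 3 − (-3) = 6 by deviating; the column player loses 3 − (-3) = 6. Product = 6·6 = 36.
36 > 6, so both II is risk-dominant. The column player's payoff there is 3.

3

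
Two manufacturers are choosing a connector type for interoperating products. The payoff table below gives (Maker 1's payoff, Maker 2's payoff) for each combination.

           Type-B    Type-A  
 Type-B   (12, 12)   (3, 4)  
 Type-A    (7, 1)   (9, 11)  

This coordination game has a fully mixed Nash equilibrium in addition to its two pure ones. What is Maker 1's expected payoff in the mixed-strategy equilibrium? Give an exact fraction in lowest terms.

87/11

Maker 2 mixes with probability q on Type-B, chosen so Maker 1 is indifferent: 12q + 3(1−q) = 7q + 9(1−q) gives q = 6/11.
Maker 1's expected payoff (from either row, since indifferent) is 12·6/11 + 3·5/11 = 87/11.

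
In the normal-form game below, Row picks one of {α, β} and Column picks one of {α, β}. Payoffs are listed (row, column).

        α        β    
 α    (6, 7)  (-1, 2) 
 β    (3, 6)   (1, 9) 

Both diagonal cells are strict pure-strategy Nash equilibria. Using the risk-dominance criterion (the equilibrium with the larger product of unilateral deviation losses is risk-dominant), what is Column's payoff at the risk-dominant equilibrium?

At both α: Row loses 6 − 3 = 3 by deviating; Column loses 7 − 2 = 5. Product = 3·5 = 15.
At both β: Row loses 1 − (-1) = 2 by deviating; Column loses 9 − 6 = 3. Product = 2·3 = 6.
15 > 6, so both α is risk-dominant. Column's payoff there is 7.

7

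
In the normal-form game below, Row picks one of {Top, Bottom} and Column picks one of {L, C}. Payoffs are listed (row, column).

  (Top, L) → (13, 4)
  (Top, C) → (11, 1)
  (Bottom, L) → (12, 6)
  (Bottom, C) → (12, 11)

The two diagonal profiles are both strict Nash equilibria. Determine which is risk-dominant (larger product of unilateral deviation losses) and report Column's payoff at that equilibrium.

11

At (Top, L): Row loses 13 − 12 = 1 by deviating; Column loses 4 − 1 = 3. Product = 1·3 = 3.
At (Bottom, C): Row loses 12 − 11 = 1 by deviating; Column loses 11 − 6 = 5. Product = 1·5 = 5.
5 > 3, so (Bottom, C) is risk-dominant. Column's payoff there is 11.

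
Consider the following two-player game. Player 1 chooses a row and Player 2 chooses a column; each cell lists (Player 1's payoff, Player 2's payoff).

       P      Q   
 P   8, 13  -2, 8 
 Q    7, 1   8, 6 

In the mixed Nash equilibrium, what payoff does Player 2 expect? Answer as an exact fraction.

Player 1 mixes with probability p on P, chosen so Player 2 is indifferent: 13p + 1(1−p) = 8p + 6(1−p) gives p = 1/2.
Player 2's expected payoff is 13·1/2 + 1·1/2 = 7.

7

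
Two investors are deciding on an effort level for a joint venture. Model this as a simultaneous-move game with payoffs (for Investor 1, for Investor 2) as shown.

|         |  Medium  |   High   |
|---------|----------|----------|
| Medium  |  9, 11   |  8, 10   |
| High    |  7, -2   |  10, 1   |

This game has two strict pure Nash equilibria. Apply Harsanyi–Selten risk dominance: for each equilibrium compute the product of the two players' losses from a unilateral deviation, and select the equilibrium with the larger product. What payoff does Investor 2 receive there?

1

At both Medium: Investor 1 loses 9 − 7 = 2 by deviating; Investor 2 loses 11 − 10 = 1. Product = 2·1 = 2.
At both High: Investor 1 loses 10 − 8 = 2 by deviating; Investor 2 loses 1 − (-2) = 3. Product = 2·3 = 6.
6 > 2, so both High is risk-dominant. Investor 2's payoff there is 1.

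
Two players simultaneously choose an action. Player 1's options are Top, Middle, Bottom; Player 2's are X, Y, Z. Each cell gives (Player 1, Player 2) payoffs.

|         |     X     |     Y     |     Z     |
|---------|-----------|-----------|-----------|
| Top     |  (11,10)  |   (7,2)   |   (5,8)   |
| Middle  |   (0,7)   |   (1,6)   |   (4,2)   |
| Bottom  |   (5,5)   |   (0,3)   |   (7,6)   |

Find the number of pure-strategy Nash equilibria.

2

(Top, X): Player 1 gets 11 (best alternative 5); Player 2 gets 10 (best alternative 8). Neither deviates — NE.
(Bottom, Z): Player 1 gets 7 (best alternative 5); Player 2 gets 6 (best alternative 5). Neither deviates — NE.
(Middle, Y) is not a NE: Player 1 would switch to Top (7 > 1).
No other cell survives both best-response checks, so there are 2 pure NE.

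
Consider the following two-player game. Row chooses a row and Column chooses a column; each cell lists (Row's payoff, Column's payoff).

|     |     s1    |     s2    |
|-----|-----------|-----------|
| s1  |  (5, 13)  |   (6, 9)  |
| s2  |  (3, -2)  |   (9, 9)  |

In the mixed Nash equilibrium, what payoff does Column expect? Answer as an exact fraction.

9

Row mixes with probability p on s1, chosen so Column is indifferent: 13p + (-2)(1−p) = 9p + 9(1−p) gives p = 11/15.
Column's expected payoff is 13·11/15 + (-2)·4/15 = 9.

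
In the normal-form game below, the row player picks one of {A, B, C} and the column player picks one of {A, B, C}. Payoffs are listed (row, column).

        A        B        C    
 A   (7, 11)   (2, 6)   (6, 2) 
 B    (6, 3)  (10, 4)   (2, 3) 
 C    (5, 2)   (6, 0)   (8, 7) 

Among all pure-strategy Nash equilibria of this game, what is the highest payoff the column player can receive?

11

Both A is a pure NE (the row player: 7 ≥ 6; the column player: 11 ≥ 6). The column player gets 11.
Both B is a pure NE (the row player: 10 ≥ 6; the column player: 4 ≥ 3). The column player gets 4.
Both C is a pure NE (the row player: 8 ≥ 6; the column player: 7 ≥ 2). The column player gets 7.
Every other cell has a profitable deviation for at least one player. Highest of {11, 4, 7} is 11.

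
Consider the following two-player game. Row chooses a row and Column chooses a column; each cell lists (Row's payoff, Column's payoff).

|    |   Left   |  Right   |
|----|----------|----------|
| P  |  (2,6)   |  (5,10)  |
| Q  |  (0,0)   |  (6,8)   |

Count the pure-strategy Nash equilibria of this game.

(Q, Right): Row gets 6 (best alternative 5); Column gets 8 (best alternative 0). Neither deviates — NE.
(P, Left) is not a NE: Column would switch to Right (10 > 6).
No other cell survives both best-response checks, so there is 1 pure NE.

1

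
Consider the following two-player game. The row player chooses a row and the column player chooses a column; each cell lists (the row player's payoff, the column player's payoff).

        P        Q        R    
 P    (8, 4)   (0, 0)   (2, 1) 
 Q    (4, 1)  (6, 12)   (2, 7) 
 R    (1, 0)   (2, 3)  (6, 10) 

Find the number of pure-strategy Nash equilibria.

3

Both P: the row player gets 8 (best alternative 4); the column player gets 4 (best alternative 1). Neither deviates — NE.
Both Q: the row player gets 6 (best alternative 2); the column player gets 12 (best alternative 7). Neither deviates — NE.
Both R: the row player gets 6 (best alternative 2); the column player gets 10 (best alternative 3). Neither deviates — NE.
(Q, R) is not a NE: the row player would switch to R (6 > 2).
No other cell survives both best-response checks, so there are 3 pure NE.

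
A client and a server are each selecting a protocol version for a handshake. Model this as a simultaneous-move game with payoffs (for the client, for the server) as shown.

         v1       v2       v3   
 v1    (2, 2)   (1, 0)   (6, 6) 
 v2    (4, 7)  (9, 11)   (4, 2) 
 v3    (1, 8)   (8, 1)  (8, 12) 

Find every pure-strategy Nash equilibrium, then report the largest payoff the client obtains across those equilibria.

9

Both v2 is a pure NE (the client: 9 ≥ 8; the server: 11 ≥ 7). The client gets 9.
Both v3 is a pure NE (the client: 8 ≥ 6; the server: 12 ≥ 8). The client gets 8.
Every other cell has a profitable deviation for at least one player. Highest of {9, 8} is 9.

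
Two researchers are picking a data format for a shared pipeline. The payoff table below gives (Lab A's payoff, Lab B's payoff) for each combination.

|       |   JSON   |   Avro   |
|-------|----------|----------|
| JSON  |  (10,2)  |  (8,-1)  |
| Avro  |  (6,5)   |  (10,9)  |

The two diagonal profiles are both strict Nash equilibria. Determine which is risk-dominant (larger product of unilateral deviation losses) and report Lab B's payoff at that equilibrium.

2

At both JSON: Lab A loses 10 − 6 = 4 by deviating; Lab B loses 2 − (-1) = 3. Product = 4·3 = 12.
At both Avro: Lab A loses 10 − 8 = 2 by deviating; Lab B loses 9 − 5 = 4. Product = 2·4 = 8.
12 > 8, so both JSON is risk-dominant. Lab B's payoff there is 2.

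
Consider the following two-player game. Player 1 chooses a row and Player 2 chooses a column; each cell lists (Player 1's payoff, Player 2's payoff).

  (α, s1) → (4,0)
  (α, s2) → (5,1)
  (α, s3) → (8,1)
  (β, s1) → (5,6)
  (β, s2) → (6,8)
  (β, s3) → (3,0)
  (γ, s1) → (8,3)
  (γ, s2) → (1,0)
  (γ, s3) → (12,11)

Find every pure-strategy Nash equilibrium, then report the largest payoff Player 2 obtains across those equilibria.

(β, s2) is a pure NE (Player 1: 6 ≥ 5; Player 2: 8 ≥ 6). Player 2 gets 8.
(γ, s3) is a pure NE (Player 1: 12 ≥ 8; Player 2: 11 ≥ 3). Player 2 gets 11.
Every other cell has a profitable deviation for at least one player. Highest of {8, 11} is 11.

11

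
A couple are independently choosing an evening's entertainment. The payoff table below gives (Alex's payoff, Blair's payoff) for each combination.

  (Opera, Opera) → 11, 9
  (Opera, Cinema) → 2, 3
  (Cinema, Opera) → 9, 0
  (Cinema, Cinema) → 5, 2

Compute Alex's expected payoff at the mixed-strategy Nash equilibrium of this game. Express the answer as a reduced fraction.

Blair mixes with probability q on Opera, chosen so Alex is indifferent: 11q + 2(1−q) = 9q + 5(1−q) gives q = 3/5.
Alex's expected payoff (from either row, since indifferent) is 11·3/5 + 2·2/5 = 37/5.

37/5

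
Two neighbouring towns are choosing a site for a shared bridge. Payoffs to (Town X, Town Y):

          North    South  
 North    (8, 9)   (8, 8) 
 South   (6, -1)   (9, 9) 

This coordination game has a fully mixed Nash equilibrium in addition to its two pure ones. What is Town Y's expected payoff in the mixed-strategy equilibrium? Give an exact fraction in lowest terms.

89/11

Town X mixes with probability p on North, chosen so Town Y is indifferent: 9p + (-1)(1−p) = 8p + 9(1−p) gives p = 10/11.
Town Y's expected payoff is 9·10/11 + (-1)·1/11 = 89/11.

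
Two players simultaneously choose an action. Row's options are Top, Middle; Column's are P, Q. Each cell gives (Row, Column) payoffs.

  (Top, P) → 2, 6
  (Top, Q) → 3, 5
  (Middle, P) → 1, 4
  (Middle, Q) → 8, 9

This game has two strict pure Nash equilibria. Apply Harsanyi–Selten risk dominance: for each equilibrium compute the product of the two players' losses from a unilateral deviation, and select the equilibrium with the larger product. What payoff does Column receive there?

At (Top, P): Row loses 2 − 1 = 1 by deviating; Column loses 6 − 5 = 1. Product = 1·1 = 1.
At (Middle, Q): Row loses 8 − 3 = 5 by deviating; Column loses 9 − 4 = 5. Product = 5·5 = 25.
25 > 1, so (Middle, Q) is risk-dominant. Column's payoff there is 9.

9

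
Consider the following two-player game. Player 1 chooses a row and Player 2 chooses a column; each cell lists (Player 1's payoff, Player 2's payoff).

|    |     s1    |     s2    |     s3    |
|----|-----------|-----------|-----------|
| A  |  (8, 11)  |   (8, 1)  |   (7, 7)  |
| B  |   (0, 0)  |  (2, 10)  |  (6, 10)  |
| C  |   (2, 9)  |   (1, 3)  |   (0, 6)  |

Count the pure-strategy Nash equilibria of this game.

1

(A, s1): Player 1 gets 8 (best alternative 2); Player 2 gets 11 (best alternative 7). Neither deviates — NE.
(B, s2) is not a NE: Player 1 would switch to A (8 > 2).
No other cell survives both best-response checks, so there is 1 pure NE.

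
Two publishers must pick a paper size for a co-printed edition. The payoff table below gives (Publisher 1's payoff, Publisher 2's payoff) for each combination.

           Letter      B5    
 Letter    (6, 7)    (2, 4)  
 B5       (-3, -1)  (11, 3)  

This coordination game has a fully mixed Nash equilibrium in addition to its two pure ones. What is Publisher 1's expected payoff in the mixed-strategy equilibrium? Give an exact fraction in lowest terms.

Publisher 2 mixes with probability q on Letter, chosen so Publisher 1 is indifferent: 6q + 2(1−q) = (-3)q + 11(1−q) gives q = 1/2.
Publisher 1's expected payoff (from either row, since indifferent) is 6·1/2 + 2·1/2 = 4.

4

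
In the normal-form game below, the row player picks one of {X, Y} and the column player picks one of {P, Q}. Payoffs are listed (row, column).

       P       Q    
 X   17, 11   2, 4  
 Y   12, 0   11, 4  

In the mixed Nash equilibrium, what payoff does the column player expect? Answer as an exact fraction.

The row player mixes with probability p on X, chosen so the column player is indifferent: 11p + 0(1−p) = 4p + 4(1−p) gives p = 4/11.
The column player's expected payoff is 11·4/11 + 0·7/11 = 4.

4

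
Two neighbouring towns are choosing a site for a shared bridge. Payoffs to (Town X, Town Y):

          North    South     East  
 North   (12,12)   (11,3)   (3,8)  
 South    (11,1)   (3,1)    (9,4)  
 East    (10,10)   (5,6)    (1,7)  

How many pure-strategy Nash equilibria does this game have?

2

Both North: Town X gets 12 (best alternative 11); Town Y gets 12 (best alternative 8). Neither deviates — NE.
(South, East): Town X gets 9 (best alternative 3); Town Y gets 4 (best alternative 1). Neither deviates — NE.
Both South is not a NE: Town X would switch to North (11 > 3).
No other cell survives both best-response checks, so there are 2 pure NE.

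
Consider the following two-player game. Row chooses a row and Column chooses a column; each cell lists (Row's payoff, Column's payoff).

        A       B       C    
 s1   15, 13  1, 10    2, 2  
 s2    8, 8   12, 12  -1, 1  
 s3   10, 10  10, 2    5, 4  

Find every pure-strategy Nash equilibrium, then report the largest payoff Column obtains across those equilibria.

(s1, A) is a pure NE (Row: 15 ≥ 10; Column: 13 ≥ 10). Column gets 13.
(s2, B) is a pure NE (Row: 12 ≥ 10; Column: 12 ≥ 8). Column gets 12.
Every other cell has a profitable deviation for at least one player. Highest of {13, 12} is 13.

13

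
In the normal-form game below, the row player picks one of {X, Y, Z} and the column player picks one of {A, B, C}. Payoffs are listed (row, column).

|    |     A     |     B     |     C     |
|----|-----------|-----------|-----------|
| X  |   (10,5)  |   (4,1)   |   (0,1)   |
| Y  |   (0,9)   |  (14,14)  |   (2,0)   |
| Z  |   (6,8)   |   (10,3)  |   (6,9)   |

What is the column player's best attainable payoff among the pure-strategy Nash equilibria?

(X, A) is a pure NE (the row player: 10 ≥ 6; the column player: 5 ≥ 1). The column player gets 5.
(Y, B) is a pure NE (the row player: 14 ≥ 10; the column player: 14 ≥ 9). The column player gets 14.
(Z, C) is a pure NE (the row player: 6 ≥ 2; the column player: 9 ≥ 8). The column player gets 9.
Every other cell has a profitable deviation for at least one player. Highest of {5, 14, 9} is 14.

14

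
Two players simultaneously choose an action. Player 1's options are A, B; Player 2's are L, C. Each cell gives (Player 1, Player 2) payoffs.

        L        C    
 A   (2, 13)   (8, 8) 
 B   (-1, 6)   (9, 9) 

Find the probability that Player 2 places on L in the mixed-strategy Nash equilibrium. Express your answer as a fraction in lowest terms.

Player 2's mix q on L must make Player 1 indifferent between A and B.
Player 1's payoff from A: 2q + 8(1−q). From B: (-1)q + 9(1−q).
Set equal: 3q = 1(1−q) → q = 1/4.

1/4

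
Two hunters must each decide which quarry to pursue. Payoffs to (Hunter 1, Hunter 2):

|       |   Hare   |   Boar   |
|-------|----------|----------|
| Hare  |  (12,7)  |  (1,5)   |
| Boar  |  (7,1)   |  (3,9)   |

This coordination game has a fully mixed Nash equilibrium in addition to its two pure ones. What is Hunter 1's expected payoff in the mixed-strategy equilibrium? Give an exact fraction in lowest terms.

Hunter 2 mixes with probability q on Hare, chosen so Hunter 1 is indifferent: 12q + 1(1−q) = 7q + 3(1−q) gives q = 2/7.
Hunter 1's expected payoff (from either row, since indifferent) is 12·2/7 + 1·5/7 = 29/7.

29/7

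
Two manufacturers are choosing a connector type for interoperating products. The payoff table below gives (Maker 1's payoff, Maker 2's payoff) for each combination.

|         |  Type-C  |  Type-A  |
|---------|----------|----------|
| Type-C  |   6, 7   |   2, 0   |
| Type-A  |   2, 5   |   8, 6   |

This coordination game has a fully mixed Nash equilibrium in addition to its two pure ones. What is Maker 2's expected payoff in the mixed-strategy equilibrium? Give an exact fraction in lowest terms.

21/4

Maker 1 mixes with probability p on Type-C, chosen so Maker 2 is indifferent: 7p + 5(1−p) = 0p + 6(1−p) gives p = 1/8.
Maker 2's expected payoff is 7·1/8 + 5·7/8 = 21/4.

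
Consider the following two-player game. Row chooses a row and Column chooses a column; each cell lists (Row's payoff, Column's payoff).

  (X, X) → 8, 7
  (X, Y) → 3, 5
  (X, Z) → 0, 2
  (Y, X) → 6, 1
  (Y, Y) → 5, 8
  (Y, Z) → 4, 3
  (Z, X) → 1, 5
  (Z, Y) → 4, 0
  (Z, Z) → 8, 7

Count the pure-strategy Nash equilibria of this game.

3

Both X: Row gets 8 (best alternative 6); Column gets 7 (best alternative 5). Neither deviates — NE.
Both Y: Row gets 5 (best alternative 4); Column gets 8 (best alternative 3). Neither deviates — NE.
Both Z: Row gets 8 (best alternative 4); Column gets 7 (best alternative 5). Neither deviates — NE.
(Z, X) is not a NE: Row would switch to X (8 > 1).
No other cell survives both best-response checks, so there are 3 pure NE.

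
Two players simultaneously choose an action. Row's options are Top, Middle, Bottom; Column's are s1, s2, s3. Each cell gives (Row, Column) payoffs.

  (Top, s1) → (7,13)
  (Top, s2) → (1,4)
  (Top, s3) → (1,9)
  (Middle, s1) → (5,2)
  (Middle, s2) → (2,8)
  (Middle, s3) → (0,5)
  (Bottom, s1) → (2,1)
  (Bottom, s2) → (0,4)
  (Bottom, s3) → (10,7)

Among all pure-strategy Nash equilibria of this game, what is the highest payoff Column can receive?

13

(Top, s1) is a pure NE (Row: 7 ≥ 5; Column: 13 ≥ 9). Column gets 13.
(Middle, s2) is a pure NE (Row: 2 ≥ 1; Column: 8 ≥ 5). Column gets 8.
(Bottom, s3) is a pure NE (Row: 10 ≥ 1; Column: 7 ≥ 4). Column gets 7.
Every other cell has a profitable deviation for at least one player. Highest of {13, 8, 7} is 13.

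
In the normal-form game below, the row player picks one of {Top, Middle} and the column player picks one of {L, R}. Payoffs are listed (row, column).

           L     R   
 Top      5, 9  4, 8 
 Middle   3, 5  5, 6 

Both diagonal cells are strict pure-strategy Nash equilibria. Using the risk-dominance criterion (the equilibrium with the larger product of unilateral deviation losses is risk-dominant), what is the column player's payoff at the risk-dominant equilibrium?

At (Top, L): the row player loses 5 − 3 = 2 by deviating; the column player loses 9 − 8 = 1. Product = 2·1 = 2.
At (Middle, R): the row player loses 5 − 4 = 1 by deviating; the column player loses 6 − 5 = 1. Product = 1·1 = 1.
2 > 1, so (Top, L) is risk-dominant. The column player's payoff there is 9.

9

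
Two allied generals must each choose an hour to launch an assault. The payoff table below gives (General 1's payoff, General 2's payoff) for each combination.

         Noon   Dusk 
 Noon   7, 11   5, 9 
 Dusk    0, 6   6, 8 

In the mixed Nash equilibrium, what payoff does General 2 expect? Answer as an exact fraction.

17/2

General 1 mixes with probability p on Noon, chosen so General 2 is indifferent: 11p + 6(1−p) = 9p + 8(1−p) gives p = 1/2.
General 2's expected payoff is 11·1/2 + 6·1/2 = 17/2.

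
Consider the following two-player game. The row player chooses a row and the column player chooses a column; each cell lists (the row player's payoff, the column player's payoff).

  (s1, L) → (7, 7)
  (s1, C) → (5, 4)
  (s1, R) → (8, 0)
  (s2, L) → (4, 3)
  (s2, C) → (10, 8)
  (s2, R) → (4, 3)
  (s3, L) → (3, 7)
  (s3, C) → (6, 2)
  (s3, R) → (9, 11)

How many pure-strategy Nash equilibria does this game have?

(s1, L): the row player gets 7 (best alternative 4); the column player gets 7 (best alternative 4). Neither deviates — NE.
(s2, C): the row player gets 10 (best alternative 6); the column player gets 8 (best alternative 3). Neither deviates — NE.
(s3, R): the row player gets 9 (best alternative 8); the column player gets 11 (best alternative 7). Neither deviates — NE.
(s1, R) is not a NE: the row player would switch to s3 (9 > 8).
No other cell survives both best-response checks, so there are 3 pure NE.

3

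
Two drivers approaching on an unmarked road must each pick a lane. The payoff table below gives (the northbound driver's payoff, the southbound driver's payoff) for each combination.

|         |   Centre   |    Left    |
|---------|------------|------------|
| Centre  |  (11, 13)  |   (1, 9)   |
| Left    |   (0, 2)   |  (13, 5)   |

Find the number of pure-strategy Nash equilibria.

Both Centre: the northbound driver gets 11 (best alternative 0); the southbound driver gets 13 (best alternative 9). Neither deviates — NE.
Both Left: the northbound driver gets 13 (best alternative 1); the southbound driver gets 5 (best alternative 2). Neither deviates — NE.
(Left, Centre) is not a NE: the northbound driver would switch to Centre (11 > 0).
No other cell survives both best-response checks, so there are 2 pure NE.

2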